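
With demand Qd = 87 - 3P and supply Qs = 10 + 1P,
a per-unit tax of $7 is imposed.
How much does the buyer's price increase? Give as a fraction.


With a per-unit tax, the buyer's price increase depends on relative slopes.
Supply slope: d = 1, Demand slope: b = 3
Buyer's price increase = d * tax / (b + d)
= 1 * 7 / (3 + 1)
= 7 / 4 = 7/4

7/4


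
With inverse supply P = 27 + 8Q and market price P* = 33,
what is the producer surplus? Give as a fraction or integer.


Minimum supply price (at Q=0): P_min = 27
Quantity supplied at P* = 33:
Q* = (33 - 27)/8 = 3/4
PS = (1/2) * Q* * (P* - P_min)
PS = (1/2) * 3/4 * (33 - 27)
PS = (1/2) * 3/4 * 6 = 9/4

9/4


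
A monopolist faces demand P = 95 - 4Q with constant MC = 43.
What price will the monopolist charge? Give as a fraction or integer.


MR = 95 - 8Q
Set MR = MC: 95 - 8Q = 43
Q* = 13/2
Substitute into demand:
P* = 95 - 4*13/2 = 69

69


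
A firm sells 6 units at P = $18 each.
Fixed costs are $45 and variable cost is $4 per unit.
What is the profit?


Total Revenue = P * Q = 18 * 6 = $108
Total Cost = FC + VC*Q = 45 + 4*6 = $69
Profit = TR - TC = 108 - 69 = $39

$39


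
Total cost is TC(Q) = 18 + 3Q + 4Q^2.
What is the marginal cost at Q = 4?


MC = dTC/dQ = 3 + 2*4*Q
At Q = 4:
MC = 3 + 8*4
MC = 3 + 32 = 35

35


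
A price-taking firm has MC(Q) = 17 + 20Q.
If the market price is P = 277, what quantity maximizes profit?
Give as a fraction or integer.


In perfect competition, profit is maximized where P = MC.
277 = 17 + 20Q
260 = 20Q
Q* = 260/20 = 13

13


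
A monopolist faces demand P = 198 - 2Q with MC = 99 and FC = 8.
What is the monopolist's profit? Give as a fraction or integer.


MR = MC: 198 - 4Q = 99
Q* = 99/4
P* = 198 - 2*99/4 = 297/2
Profit = (P* - MC)*Q* - FC
= (297/2 - 99)*99/4 - 8
= 99/2*99/4 - 8
= 9801/8 - 8 = 9737/8

9737/8


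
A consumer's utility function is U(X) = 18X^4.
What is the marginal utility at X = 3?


MU = dU/dX = 18*4*X^(4-1)
MU = 72*X^3
At X = 3:
MU = 72 * 3^3
MU = 72 * 27 = 1944

1944


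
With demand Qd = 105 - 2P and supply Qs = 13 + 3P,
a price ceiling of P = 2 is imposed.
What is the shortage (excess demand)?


At P = 2:
Qd = 105 - 2*2 = 101
Qs = 13 + 3*2 = 19
Shortage = Qd - Qs = 101 - 19 = 82

82


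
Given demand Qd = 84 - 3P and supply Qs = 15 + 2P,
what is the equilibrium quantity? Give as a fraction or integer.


First find equilibrium price:
84 - 3P = 15 + 2P
P* = 69/5 = 69/5
Then substitute into demand:
Q* = 84 - 3 * 69/5 = 213/5

213/5


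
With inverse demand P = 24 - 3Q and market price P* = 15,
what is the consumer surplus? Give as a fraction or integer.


Maximum willingness to pay (at Q=0): P_max = 24
Quantity demanded at P* = 15:
Q* = (24 - 15)/3 = 3
CS = (1/2) * Q* * (P_max - P*)
CS = (1/2) * 3 * (24 - 15)
CS = (1/2) * 3 * 9 = 27/2

27/2


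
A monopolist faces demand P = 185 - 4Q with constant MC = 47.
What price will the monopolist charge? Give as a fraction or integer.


MR = 185 - 8Q
Set MR = MC: 185 - 8Q = 47
Q* = 69/4
Substitute into demand:
P* = 185 - 4*69/4 = 116

116


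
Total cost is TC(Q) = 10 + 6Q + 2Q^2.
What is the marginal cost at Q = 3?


MC = dTC/dQ = 6 + 2*2*Q
At Q = 3:
MC = 6 + 4*3
MC = 6 + 12 = 18

18


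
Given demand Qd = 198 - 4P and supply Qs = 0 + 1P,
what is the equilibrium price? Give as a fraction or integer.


At equilibrium, Qd = Qs.
198 - 4P = 0 + 1P
198 - 0 = 4P + 1P
198 = 5P
P* = 198/5 = 198/5

198/5


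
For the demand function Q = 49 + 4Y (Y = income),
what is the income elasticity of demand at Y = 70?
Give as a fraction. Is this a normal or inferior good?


dQ/dY = 4
At Y = 70: Q = 49 + 4*70 = 329
Ey = (dQ/dY)(Y/Q) = 4 * 70 / 329 = 40/47
Since Ey > 0, this is a normal good.

40/47 (normal good)


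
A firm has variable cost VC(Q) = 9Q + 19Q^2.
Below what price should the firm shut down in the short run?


AVC(Q) = VC(Q)/Q = 9 + 19Q
AVC is increasing in Q, so minimum AVC is at Q -> 0+.
Min AVC = 9
The firm should shut down if P < 9.

9


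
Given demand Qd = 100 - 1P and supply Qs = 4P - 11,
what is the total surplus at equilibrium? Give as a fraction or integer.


Find equilibrium: 100 - 1P = 4P - 11
100 + 11 = 5P
P* = 111/5 = 111/5
Q* = 4*111/5 - 11 = 389/5
Inverse demand: P = 100 - Q/1, so P_max = 100
Inverse supply: P = 11/4 + Q/4, so P_min = 11/4
CS = (1/2) * 389/5 * (100 - 111/5) = 151321/50
PS = (1/2) * 389/5 * (111/5 - 11/4) = 151321/200
TS = CS + PS = 151321/50 + 151321/200 = 151321/40

151321/40


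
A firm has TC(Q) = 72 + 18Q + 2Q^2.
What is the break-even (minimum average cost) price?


AC(Q) = 72/Q + 18 + 2Q
To minimize: dAC/dQ = -72/Q^2 + 2 = 0
Q^2 = 72/2 = 36
Q* = 6
Min AC = 72/6 + 18 + 2*6
Min AC = 12 + 18 + 12 = 42

42


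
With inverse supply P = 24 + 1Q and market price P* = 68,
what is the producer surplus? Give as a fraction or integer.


Minimum supply price (at Q=0): P_min = 24
Quantity supplied at P* = 68:
Q* = (68 - 24)/1 = 44
PS = (1/2) * Q* * (P* - P_min)
PS = (1/2) * 44 * (68 - 24)
PS = (1/2) * 44 * 44 = 968

968


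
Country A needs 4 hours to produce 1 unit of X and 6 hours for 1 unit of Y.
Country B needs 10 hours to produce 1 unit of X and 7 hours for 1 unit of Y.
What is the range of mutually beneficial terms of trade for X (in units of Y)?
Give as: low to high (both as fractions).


Opportunity cost of X for Country A = hours_X / hours_Y = 4/6 = 2/3 units of Y
Opportunity cost of X for Country B = hours_X / hours_Y = 10/7 = 10/7 units of Y
Terms of trade must be between the two opportunity costs.
Range: 2/3 to 10/7

2/3 to 10/7


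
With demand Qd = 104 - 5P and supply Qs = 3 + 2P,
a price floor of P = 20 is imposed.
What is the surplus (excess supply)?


At P = 20:
Qd = 104 - 5*20 = 4
Qs = 3 + 2*20 = 43
Surplus = Qs - Qd = 43 - 4 = 39

39


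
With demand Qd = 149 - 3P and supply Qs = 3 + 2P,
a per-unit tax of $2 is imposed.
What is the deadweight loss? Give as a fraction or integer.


Pre-tax equilibrium quantity: Q* = 307/5
Post-tax equilibrium quantity: Q_tax = 59
Reduction in quantity: Q* - Q_tax = 12/5
DWL = (1/2) * tax * (Q* - Q_tax)
DWL = (1/2) * 2 * 12/5 = 12/5

12/5


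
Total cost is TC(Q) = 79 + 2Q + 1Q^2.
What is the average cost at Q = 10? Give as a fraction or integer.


TC(10) = 79 + 2*10 + 1*10^2
TC(10) = 79 + 20 + 100 = 199
AC = TC/Q = 199/10 = 199/10

199/10


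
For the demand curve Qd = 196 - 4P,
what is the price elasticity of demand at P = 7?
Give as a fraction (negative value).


dQ/dP = -4
At P = 7: Q = 196 - 4*7 = 168
E = (dQ/dP)(P/Q) = (-4)(7/168) = -1/6

-1/6


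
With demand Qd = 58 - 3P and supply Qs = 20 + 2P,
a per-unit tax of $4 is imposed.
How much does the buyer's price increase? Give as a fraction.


With a per-unit tax, the buyer's price increase depends on relative slopes.
Supply slope: d = 2, Demand slope: b = 3
Buyer's price increase = d * tax / (b + d)
= 2 * 4 / (3 + 2)
= 8 / 5 = 8/5

8/5


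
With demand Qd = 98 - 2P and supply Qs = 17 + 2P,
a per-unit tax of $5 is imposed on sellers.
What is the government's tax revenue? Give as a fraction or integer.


With tax on sellers, new supply: Qs' = 17 + 2(P - 5)
= 7 + 2P
New equilibrium quantity:
Q_new = 105/2
Tax revenue = tax * Q_new = 5 * 105/2 = 525/2

525/2


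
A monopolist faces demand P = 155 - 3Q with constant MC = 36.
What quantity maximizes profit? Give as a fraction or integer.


TR = P*Q = (155 - 3Q)Q = 155Q - 3Q^2
MR = dTR/dQ = 155 - 6Q
Set MR = MC:
155 - 6Q = 36
119 = 6Q
Q* = 119/6 = 119/6

119/6


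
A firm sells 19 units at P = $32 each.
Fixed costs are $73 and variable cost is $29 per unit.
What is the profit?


Total Revenue = P * Q = 32 * 19 = $608
Total Cost = FC + VC*Q = 73 + 29*19 = $624
Profit = TR - TC = 608 - 624 = $-16

$-16


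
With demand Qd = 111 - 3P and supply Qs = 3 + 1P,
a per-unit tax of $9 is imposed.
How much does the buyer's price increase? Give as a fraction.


With a per-unit tax, the buyer's price increase depends on relative slopes.
Supply slope: d = 1, Demand slope: b = 3
Buyer's price increase = d * tax / (b + d)
= 1 * 9 / (3 + 1)
= 9 / 4 = 9/4

9/4


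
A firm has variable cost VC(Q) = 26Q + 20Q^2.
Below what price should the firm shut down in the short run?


AVC(Q) = VC(Q)/Q = 26 + 20Q
AVC is increasing in Q, so minimum AVC is at Q -> 0+.
Min AVC = 26
The firm should shut down if P < 26.

26


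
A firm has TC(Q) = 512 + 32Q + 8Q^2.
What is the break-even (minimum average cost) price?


AC(Q) = 512/Q + 32 + 8Q
To minimize: dAC/dQ = -512/Q^2 + 8 = 0
Q^2 = 512/8 = 64
Q* = 8
Min AC = 512/8 + 32 + 8*8
Min AC = 64 + 32 + 64 = 160

160


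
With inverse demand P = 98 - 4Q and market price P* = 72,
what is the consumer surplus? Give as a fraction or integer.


Maximum willingness to pay (at Q=0): P_max = 98
Quantity demanded at P* = 72:
Q* = (98 - 72)/4 = 13/2
CS = (1/2) * Q* * (P_max - P*)
CS = (1/2) * 13/2 * (98 - 72)
CS = (1/2) * 13/2 * 26 = 169/2

169/2


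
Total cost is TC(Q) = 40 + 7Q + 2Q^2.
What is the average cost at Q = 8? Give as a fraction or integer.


TC(8) = 40 + 7*8 + 2*8^2
TC(8) = 40 + 56 + 128 = 224
AC = TC/Q = 224/8 = 28

28


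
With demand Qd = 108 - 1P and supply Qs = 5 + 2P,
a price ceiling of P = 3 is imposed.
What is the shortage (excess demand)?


At P = 3:
Qd = 108 - 1*3 = 105
Qs = 5 + 2*3 = 11
Shortage = Qd - Qs = 105 - 11 = 94

94


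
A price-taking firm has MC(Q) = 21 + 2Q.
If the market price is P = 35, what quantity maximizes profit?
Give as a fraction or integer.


In perfect competition, profit is maximized where P = MC.
35 = 21 + 2Q
14 = 2Q
Q* = 14/2 = 7

7


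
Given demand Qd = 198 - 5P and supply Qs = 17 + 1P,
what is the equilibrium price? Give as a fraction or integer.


At equilibrium, Qd = Qs.
198 - 5P = 17 + 1P
198 - 17 = 5P + 1P
181 = 6P
P* = 181/6 = 181/6

181/6


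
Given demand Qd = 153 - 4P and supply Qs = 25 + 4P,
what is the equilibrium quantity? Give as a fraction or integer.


First find equilibrium price:
153 - 4P = 25 + 4P
P* = 128/8 = 16
Then substitute into demand:
Q* = 153 - 4 * 16 = 89

89


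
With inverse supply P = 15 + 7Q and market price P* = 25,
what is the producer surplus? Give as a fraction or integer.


Minimum supply price (at Q=0): P_min = 15
Quantity supplied at P* = 25:
Q* = (25 - 15)/7 = 10/7
PS = (1/2) * Q* * (P* - P_min)
PS = (1/2) * 10/7 * (25 - 15)
PS = (1/2) * 10/7 * 10 = 50/7

50/7


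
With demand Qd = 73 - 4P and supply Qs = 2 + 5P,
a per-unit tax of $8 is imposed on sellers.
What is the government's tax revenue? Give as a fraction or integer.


With tax on sellers, new supply: Qs' = 2 + 5(P - 8)
= 5P - 38
New equilibrium quantity:
Q_new = 71/3
Tax revenue = tax * Q_new = 8 * 71/3 = 568/3

568/3


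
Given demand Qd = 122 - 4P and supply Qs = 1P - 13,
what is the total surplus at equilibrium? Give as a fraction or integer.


Find equilibrium: 122 - 4P = 1P - 13
122 + 13 = 5P
P* = 135/5 = 27
Q* = 1*27 - 13 = 14
Inverse demand: P = 61/2 - Q/4, so P_max = 61/2
Inverse supply: P = 13 + Q/1, so P_min = 13
CS = (1/2) * 14 * (61/2 - 27) = 49/2
PS = (1/2) * 14 * (27 - 13) = 98
TS = CS + PS = 49/2 + 98 = 245/2

245/2


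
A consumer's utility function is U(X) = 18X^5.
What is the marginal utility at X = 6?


MU = dU/dX = 18*5*X^(5-1)
MU = 90*X^4
At X = 6:
MU = 90 * 6^4
MU = 90 * 1296 = 116640

116640


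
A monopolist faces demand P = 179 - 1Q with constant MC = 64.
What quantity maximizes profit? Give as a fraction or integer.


TR = P*Q = (179 - 1Q)Q = 179Q - 1Q^2
MR = dTR/dQ = 179 - 2Q
Set MR = MC:
179 - 2Q = 64
115 = 2Q
Q* = 115/2 = 115/2

115/2


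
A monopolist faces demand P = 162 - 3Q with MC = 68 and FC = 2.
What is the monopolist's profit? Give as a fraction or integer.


MR = MC: 162 - 6Q = 68
Q* = 47/3
P* = 162 - 3*47/3 = 115
Profit = (P* - MC)*Q* - FC
= (115 - 68)*47/3 - 2
= 47*47/3 - 2
= 2209/3 - 2 = 2203/3

2203/3


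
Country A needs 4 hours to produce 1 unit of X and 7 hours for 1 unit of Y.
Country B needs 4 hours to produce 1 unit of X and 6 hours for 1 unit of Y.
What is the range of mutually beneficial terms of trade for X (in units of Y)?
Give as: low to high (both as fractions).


Opportunity cost of X for Country A = hours_X / hours_Y = 4/7 = 4/7 units of Y
Opportunity cost of X for Country B = hours_X / hours_Y = 4/6 = 2/3 units of Y
Terms of trade must be between the two opportunity costs.
Range: 4/7 to 2/3

4/7 to 2/3


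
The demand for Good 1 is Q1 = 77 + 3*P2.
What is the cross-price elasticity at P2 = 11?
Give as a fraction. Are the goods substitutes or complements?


dQ1/dP2 = 3
At P2 = 11: Q1 = 77 + 3*11 = 110
Exy = (dQ1/dP2)(P2/Q1) = 3 * 11 / 110 = 3/10
Since Exy > 0, the goods are substitutes.

3/10 (substitutes)


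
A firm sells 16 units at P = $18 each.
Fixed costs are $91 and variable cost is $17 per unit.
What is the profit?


Total Revenue = P * Q = 18 * 16 = $288
Total Cost = FC + VC*Q = 91 + 17*16 = $363
Profit = TR - TC = 288 - 363 = $-75

$-75


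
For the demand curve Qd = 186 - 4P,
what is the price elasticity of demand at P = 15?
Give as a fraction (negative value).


dQ/dP = -4
At P = 15: Q = 186 - 4*15 = 126
E = (dQ/dP)(P/Q) = (-4)(15/126) = -10/21

-10/21


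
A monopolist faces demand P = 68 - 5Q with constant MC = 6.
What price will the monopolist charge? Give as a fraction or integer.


MR = 68 - 10Q
Set MR = MC: 68 - 10Q = 6
Q* = 31/5
Substitute into demand:
P* = 68 - 5*31/5 = 37

37


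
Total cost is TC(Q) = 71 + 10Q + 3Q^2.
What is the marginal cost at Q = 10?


MC = dTC/dQ = 10 + 2*3*Q
At Q = 10:
MC = 10 + 6*10
MC = 10 + 60 = 70

70


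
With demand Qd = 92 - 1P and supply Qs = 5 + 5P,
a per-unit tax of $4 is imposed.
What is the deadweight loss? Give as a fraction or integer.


Pre-tax equilibrium quantity: Q* = 155/2
Post-tax equilibrium quantity: Q_tax = 445/6
Reduction in quantity: Q* - Q_tax = 10/3
DWL = (1/2) * tax * (Q* - Q_tax)
DWL = (1/2) * 4 * 10/3 = 20/3

20/3


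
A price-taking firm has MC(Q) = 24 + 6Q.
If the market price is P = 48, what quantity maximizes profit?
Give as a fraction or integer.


In perfect competition, profit is maximized where P = MC.
48 = 24 + 6Q
24 = 6Q
Q* = 24/6 = 4

4


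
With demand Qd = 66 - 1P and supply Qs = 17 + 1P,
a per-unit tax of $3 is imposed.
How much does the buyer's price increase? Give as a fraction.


With a per-unit tax, the buyer's price increase depends on relative slopes.
Supply slope: d = 1, Demand slope: b = 1
Buyer's price increase = d * tax / (b + d)
= 1 * 3 / (1 + 1)
= 3 / 2 = 3/2

3/2


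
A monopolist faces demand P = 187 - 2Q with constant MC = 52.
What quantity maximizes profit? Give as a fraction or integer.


TR = P*Q = (187 - 2Q)Q = 187Q - 2Q^2
MR = dTR/dQ = 187 - 4Q
Set MR = MC:
187 - 4Q = 52
135 = 4Q
Q* = 135/4 = 135/4

135/4


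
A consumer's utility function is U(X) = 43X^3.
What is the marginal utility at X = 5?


MU = dU/dX = 43*3*X^(3-1)
MU = 129*X^2
At X = 5:
MU = 129 * 5^2
MU = 129 * 25 = 3225

3225


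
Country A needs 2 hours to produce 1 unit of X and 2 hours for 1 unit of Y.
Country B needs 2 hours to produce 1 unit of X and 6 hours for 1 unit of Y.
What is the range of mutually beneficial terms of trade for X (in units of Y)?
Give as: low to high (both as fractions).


Opportunity cost of X for Country A = hours_X / hours_Y = 2/2 = 1 units of Y
Opportunity cost of X for Country B = hours_X / hours_Y = 2/6 = 1/3 units of Y
Terms of trade must be between the two opportunity costs.
Range: 1/3 to 1

1/3 to 1


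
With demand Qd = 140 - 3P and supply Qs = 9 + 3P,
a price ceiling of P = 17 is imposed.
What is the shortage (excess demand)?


At P = 17:
Qd = 140 - 3*17 = 89
Qs = 9 + 3*17 = 60
Shortage = Qd - Qs = 89 - 60 = 29

29


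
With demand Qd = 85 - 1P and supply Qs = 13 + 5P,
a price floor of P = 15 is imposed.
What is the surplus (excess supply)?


At P = 15:
Qd = 85 - 1*15 = 70
Qs = 13 + 5*15 = 88
Surplus = Qs - Qd = 88 - 70 = 18

18


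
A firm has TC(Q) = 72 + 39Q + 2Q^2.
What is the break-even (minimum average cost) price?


AC(Q) = 72/Q + 39 + 2Q
To minimize: dAC/dQ = -72/Q^2 + 2 = 0
Q^2 = 72/2 = 36
Q* = 6
Min AC = 72/6 + 39 + 2*6
Min AC = 12 + 39 + 12 = 63

63


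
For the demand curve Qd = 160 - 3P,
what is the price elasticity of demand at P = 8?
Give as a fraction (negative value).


dQ/dP = -3
At P = 8: Q = 160 - 3*8 = 136
E = (dQ/dP)(P/Q) = (-3)(8/136) = -3/17

-3/17


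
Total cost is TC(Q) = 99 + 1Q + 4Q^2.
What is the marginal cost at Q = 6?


MC = dTC/dQ = 1 + 2*4*Q
At Q = 6:
MC = 1 + 8*6
MC = 1 + 48 = 49

49


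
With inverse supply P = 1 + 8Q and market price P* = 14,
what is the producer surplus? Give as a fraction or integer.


Minimum supply price (at Q=0): P_min = 1
Quantity supplied at P* = 14:
Q* = (14 - 1)/8 = 13/8
PS = (1/2) * Q* * (P* - P_min)
PS = (1/2) * 13/8 * (14 - 1)
PS = (1/2) * 13/8 * 13 = 169/16

169/16


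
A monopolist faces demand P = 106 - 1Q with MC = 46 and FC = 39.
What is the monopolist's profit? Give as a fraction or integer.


MR = MC: 106 - 2Q = 46
Q* = 30
P* = 106 - 1*30 = 76
Profit = (P* - MC)*Q* - FC
= (76 - 46)*30 - 39
= 30*30 - 39
= 900 - 39 = 861

861


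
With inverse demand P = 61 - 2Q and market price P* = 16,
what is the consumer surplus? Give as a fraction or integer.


Maximum willingness to pay (at Q=0): P_max = 61
Quantity demanded at P* = 16:
Q* = (61 - 16)/2 = 45/2
CS = (1/2) * Q* * (P_max - P*)
CS = (1/2) * 45/2 * (61 - 16)
CS = (1/2) * 45/2 * 45 = 2025/4

2025/4


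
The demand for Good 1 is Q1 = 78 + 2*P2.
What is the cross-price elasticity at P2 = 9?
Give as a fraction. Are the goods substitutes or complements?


dQ1/dP2 = 2
At P2 = 9: Q1 = 78 + 2*9 = 96
Exy = (dQ1/dP2)(P2/Q1) = 2 * 9 / 96 = 3/16
Since Exy > 0, the goods are substitutes.

3/16 (substitutes)


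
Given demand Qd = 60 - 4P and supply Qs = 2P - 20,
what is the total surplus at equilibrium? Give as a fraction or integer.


Find equilibrium: 60 - 4P = 2P - 20
60 + 20 = 6P
P* = 80/6 = 40/3
Q* = 2*40/3 - 20 = 20/3
Inverse demand: P = 15 - Q/4, so P_max = 15
Inverse supply: P = 10 + Q/2, so P_min = 10
CS = (1/2) * 20/3 * (15 - 40/3) = 50/9
PS = (1/2) * 20/3 * (40/3 - 10) = 100/9
TS = CS + PS = 50/9 + 100/9 = 50/3

50/3


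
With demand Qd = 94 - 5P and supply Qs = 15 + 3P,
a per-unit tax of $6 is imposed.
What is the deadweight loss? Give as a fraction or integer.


Pre-tax equilibrium quantity: Q* = 357/8
Post-tax equilibrium quantity: Q_tax = 267/8
Reduction in quantity: Q* - Q_tax = 45/4
DWL = (1/2) * tax * (Q* - Q_tax)
DWL = (1/2) * 6 * 45/4 = 135/4

135/4


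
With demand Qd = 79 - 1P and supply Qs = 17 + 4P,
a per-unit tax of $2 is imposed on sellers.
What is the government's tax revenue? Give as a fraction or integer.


With tax on sellers, new supply: Qs' = 17 + 4(P - 2)
= 9 + 4P
New equilibrium quantity:
Q_new = 65
Tax revenue = tax * Q_new = 2 * 65 = 130

130


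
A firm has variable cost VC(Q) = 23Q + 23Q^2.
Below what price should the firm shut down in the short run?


AVC(Q) = VC(Q)/Q = 23 + 23Q
AVC is increasing in Q, so minimum AVC is at Q -> 0+.
Min AVC = 23
The firm should shut down if P < 23.

23


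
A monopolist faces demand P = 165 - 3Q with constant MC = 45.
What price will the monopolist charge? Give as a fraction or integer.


MR = 165 - 6Q
Set MR = MC: 165 - 6Q = 45
Q* = 20
Substitute into demand:
P* = 165 - 3*20 = 105

105


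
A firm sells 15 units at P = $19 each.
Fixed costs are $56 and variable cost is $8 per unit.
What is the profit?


Total Revenue = P * Q = 19 * 15 = $285
Total Cost = FC + VC*Q = 56 + 8*15 = $176
Profit = TR - TC = 285 - 176 = $109

$109


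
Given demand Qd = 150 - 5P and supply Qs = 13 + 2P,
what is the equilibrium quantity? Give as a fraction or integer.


First find equilibrium price:
150 - 5P = 13 + 2P
P* = 137/7 = 137/7
Then substitute into demand:
Q* = 150 - 5 * 137/7 = 365/7

365/7


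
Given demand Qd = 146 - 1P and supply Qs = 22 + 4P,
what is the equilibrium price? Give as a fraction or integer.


At equilibrium, Qd = Qs.
146 - 1P = 22 + 4P
146 - 22 = 1P + 4P
124 = 5P
P* = 124/5 = 124/5

124/5


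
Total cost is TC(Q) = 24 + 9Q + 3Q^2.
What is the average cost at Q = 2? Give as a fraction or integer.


TC(2) = 24 + 9*2 + 3*2^2
TC(2) = 24 + 18 + 12 = 54
AC = TC/Q = 54/2 = 27

27


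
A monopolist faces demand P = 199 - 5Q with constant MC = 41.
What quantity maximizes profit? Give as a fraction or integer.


TR = P*Q = (199 - 5Q)Q = 199Q - 5Q^2
MR = dTR/dQ = 199 - 10Q
Set MR = MC:
199 - 10Q = 41
158 = 10Q
Q* = 158/10 = 79/5

79/5


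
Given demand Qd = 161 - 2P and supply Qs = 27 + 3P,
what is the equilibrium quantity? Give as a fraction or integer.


First find equilibrium price:
161 - 2P = 27 + 3P
P* = 134/5 = 134/5
Then substitute into demand:
Q* = 161 - 2 * 134/5 = 537/5

537/5


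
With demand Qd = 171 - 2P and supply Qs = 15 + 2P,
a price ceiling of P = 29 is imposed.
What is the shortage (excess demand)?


At P = 29:
Qd = 171 - 2*29 = 113
Qs = 15 + 2*29 = 73
Shortage = Qd - Qs = 113 - 73 = 40

40


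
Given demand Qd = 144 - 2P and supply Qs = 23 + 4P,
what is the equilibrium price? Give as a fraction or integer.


At equilibrium, Qd = Qs.
144 - 2P = 23 + 4P
144 - 23 = 2P + 4P
121 = 6P
P* = 121/6 = 121/6

121/6


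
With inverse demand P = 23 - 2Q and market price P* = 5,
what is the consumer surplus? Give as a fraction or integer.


Maximum willingness to pay (at Q=0): P_max = 23
Quantity demanded at P* = 5:
Q* = (23 - 5)/2 = 9
CS = (1/2) * Q* * (P_max - P*)
CS = (1/2) * 9 * (23 - 5)
CS = (1/2) * 9 * 18 = 81

81


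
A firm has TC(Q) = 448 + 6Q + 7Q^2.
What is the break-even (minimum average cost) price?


AC(Q) = 448/Q + 6 + 7Q
To minimize: dAC/dQ = -448/Q^2 + 7 = 0
Q^2 = 448/7 = 64
Q* = 8
Min AC = 448/8 + 6 + 7*8
Min AC = 56 + 6 + 56 = 118

118


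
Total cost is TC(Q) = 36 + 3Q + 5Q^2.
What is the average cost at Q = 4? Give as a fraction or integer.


TC(4) = 36 + 3*4 + 5*4^2
TC(4) = 36 + 12 + 80 = 128
AC = TC/Q = 128/4 = 32

32


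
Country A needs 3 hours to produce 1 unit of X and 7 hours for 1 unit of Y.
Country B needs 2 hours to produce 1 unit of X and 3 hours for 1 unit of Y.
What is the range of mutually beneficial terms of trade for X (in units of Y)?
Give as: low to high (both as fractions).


Opportunity cost of X for Country A = hours_X / hours_Y = 3/7 = 3/7 units of Y
Opportunity cost of X for Country B = hours_X / hours_Y = 2/3 = 2/3 units of Y
Terms of trade must be between the two opportunity costs.
Range: 3/7 to 2/3

3/7 to 2/3


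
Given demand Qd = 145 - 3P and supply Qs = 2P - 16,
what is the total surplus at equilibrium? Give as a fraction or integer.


Find equilibrium: 145 - 3P = 2P - 16
145 + 16 = 5P
P* = 161/5 = 161/5
Q* = 2*161/5 - 16 = 242/5
Inverse demand: P = 145/3 - Q/3, so P_max = 145/3
Inverse supply: P = 8 + Q/2, so P_min = 8
CS = (1/2) * 242/5 * (145/3 - 161/5) = 29282/75
PS = (1/2) * 242/5 * (161/5 - 8) = 14641/25
TS = CS + PS = 29282/75 + 14641/25 = 14641/15

14641/15


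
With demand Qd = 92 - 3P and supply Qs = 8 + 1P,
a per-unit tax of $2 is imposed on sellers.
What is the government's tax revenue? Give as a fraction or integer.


With tax on sellers, new supply: Qs' = 8 + 1(P - 2)
= 6 + 1P
New equilibrium quantity:
Q_new = 55/2
Tax revenue = tax * Q_new = 2 * 55/2 = 55

55


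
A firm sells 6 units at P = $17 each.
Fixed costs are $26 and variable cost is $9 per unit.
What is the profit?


Total Revenue = P * Q = 17 * 6 = $102
Total Cost = FC + VC*Q = 26 + 9*6 = $80
Profit = TR - TC = 102 - 80 = $22

$22


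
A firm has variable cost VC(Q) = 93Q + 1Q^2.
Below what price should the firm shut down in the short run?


AVC(Q) = VC(Q)/Q = 93 + 1Q
AVC is increasing in Q, so minimum AVC is at Q -> 0+.
Min AVC = 93
The firm should shut down if P < 93.

93


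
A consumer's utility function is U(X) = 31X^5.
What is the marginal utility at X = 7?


MU = dU/dX = 31*5*X^(5-1)
MU = 155*X^4
At X = 7:
MU = 155 * 7^4
MU = 155 * 2401 = 372155

372155


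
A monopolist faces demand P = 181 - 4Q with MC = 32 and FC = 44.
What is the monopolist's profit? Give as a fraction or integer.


MR = MC: 181 - 8Q = 32
Q* = 149/8
P* = 181 - 4*149/8 = 213/2
Profit = (P* - MC)*Q* - FC
= (213/2 - 32)*149/8 - 44
= 149/2*149/8 - 44
= 22201/16 - 44 = 21497/16

21497/16


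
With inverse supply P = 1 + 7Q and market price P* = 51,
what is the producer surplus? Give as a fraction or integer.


Minimum supply price (at Q=0): P_min = 1
Quantity supplied at P* = 51:
Q* = (51 - 1)/7 = 50/7
PS = (1/2) * Q* * (P* - P_min)
PS = (1/2) * 50/7 * (51 - 1)
PS = (1/2) * 50/7 * 50 = 1250/7

1250/7


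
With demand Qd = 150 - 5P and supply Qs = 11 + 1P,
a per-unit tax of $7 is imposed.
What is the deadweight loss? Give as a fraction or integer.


Pre-tax equilibrium quantity: Q* = 205/6
Post-tax equilibrium quantity: Q_tax = 85/3
Reduction in quantity: Q* - Q_tax = 35/6
DWL = (1/2) * tax * (Q* - Q_tax)
DWL = (1/2) * 7 * 35/6 = 245/12

245/12


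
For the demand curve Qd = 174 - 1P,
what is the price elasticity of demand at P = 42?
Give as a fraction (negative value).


dQ/dP = -1
At P = 42: Q = 174 - 1*42 = 132
E = (dQ/dP)(P/Q) = (-1)(42/132) = -7/22

-7/22


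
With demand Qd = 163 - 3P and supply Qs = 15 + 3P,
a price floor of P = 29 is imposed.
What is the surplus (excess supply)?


At P = 29:
Qd = 163 - 3*29 = 76
Qs = 15 + 3*29 = 102
Surplus = Qs - Qd = 102 - 76 = 26

26


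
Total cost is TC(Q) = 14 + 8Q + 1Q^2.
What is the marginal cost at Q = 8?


MC = dTC/dQ = 8 + 2*1*Q
At Q = 8:
MC = 8 + 2*8
MC = 8 + 16 = 24

24


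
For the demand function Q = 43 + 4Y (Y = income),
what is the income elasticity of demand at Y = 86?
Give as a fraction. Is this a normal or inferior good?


dQ/dY = 4
At Y = 86: Q = 43 + 4*86 = 387
Ey = (dQ/dY)(Y/Q) = 4 * 86 / 387 = 8/9
Since Ey > 0, this is a normal good.

8/9 (normal good)


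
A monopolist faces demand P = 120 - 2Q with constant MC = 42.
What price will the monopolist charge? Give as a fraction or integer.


MR = 120 - 4Q
Set MR = MC: 120 - 4Q = 42
Q* = 39/2
Substitute into demand:
P* = 120 - 2*39/2 = 81

81


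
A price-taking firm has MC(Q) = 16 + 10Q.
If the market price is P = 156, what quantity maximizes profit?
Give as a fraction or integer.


In perfect competition, profit is maximized where P = MC.
156 = 16 + 10Q
140 = 10Q
Q* = 140/10 = 14

14


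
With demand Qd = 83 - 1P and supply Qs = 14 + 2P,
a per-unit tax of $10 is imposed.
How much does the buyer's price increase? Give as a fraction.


With a per-unit tax, the buyer's price increase depends on relative slopes.
Supply slope: d = 2, Demand slope: b = 1
Buyer's price increase = d * tax / (b + d)
= 2 * 10 / (1 + 2)
= 20 / 3 = 20/3

20/3


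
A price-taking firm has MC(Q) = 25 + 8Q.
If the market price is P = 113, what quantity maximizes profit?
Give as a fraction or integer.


In perfect competition, profit is maximized where P = MC.
113 = 25 + 8Q
88 = 8Q
Q* = 88/8 = 11

11


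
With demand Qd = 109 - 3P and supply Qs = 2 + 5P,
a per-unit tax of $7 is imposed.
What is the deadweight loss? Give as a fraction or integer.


Pre-tax equilibrium quantity: Q* = 551/8
Post-tax equilibrium quantity: Q_tax = 223/4
Reduction in quantity: Q* - Q_tax = 105/8
DWL = (1/2) * tax * (Q* - Q_tax)
DWL = (1/2) * 7 * 105/8 = 735/16

735/16


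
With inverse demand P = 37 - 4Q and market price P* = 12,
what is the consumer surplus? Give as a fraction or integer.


Maximum willingness to pay (at Q=0): P_max = 37
Quantity demanded at P* = 12:
Q* = (37 - 12)/4 = 25/4
CS = (1/2) * Q* * (P_max - P*)
CS = (1/2) * 25/4 * (37 - 12)
CS = (1/2) * 25/4 * 25 = 625/8

625/8


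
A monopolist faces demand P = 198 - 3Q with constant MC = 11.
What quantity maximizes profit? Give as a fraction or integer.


TR = P*Q = (198 - 3Q)Q = 198Q - 3Q^2
MR = dTR/dQ = 198 - 6Q
Set MR = MC:
198 - 6Q = 11
187 = 6Q
Q* = 187/6 = 187/6

187/6


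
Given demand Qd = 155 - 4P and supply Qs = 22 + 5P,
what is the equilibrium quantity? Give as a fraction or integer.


First find equilibrium price:
155 - 4P = 22 + 5P
P* = 133/9 = 133/9
Then substitute into demand:
Q* = 155 - 4 * 133/9 = 863/9

863/9


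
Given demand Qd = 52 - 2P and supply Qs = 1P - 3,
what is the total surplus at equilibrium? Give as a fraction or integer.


Find equilibrium: 52 - 2P = 1P - 3
52 + 3 = 3P
P* = 55/3 = 55/3
Q* = 1*55/3 - 3 = 46/3
Inverse demand: P = 26 - Q/2, so P_max = 26
Inverse supply: P = 3 + Q/1, so P_min = 3
CS = (1/2) * 46/3 * (26 - 55/3) = 529/9
PS = (1/2) * 46/3 * (55/3 - 3) = 1058/9
TS = CS + PS = 529/9 + 1058/9 = 529/3

529/3


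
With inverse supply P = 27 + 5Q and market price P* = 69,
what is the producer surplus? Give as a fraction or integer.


Minimum supply price (at Q=0): P_min = 27
Quantity supplied at P* = 69:
Q* = (69 - 27)/5 = 42/5
PS = (1/2) * Q* * (P* - P_min)
PS = (1/2) * 42/5 * (69 - 27)
PS = (1/2) * 42/5 * 42 = 882/5

882/5


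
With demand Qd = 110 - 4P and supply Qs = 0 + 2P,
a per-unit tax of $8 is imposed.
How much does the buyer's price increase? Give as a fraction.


With a per-unit tax, the buyer's price increase depends on relative slopes.
Supply slope: d = 2, Demand slope: b = 4
Buyer's price increase = d * tax / (b + d)
= 2 * 8 / (4 + 2)
= 16 / 6 = 8/3

8/3


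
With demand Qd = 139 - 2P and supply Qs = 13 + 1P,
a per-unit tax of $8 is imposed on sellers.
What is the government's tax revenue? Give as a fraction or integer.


With tax on sellers, new supply: Qs' = 13 + 1(P - 8)
= 5 + 1P
New equilibrium quantity:
Q_new = 149/3
Tax revenue = tax * Q_new = 8 * 149/3 = 1192/3

1192/3


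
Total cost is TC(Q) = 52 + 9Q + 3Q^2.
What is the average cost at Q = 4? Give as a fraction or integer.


TC(4) = 52 + 9*4 + 3*4^2
TC(4) = 52 + 36 + 48 = 136
AC = TC/Q = 136/4 = 34

34


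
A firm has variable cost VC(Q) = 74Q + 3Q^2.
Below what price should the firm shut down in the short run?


AVC(Q) = VC(Q)/Q = 74 + 3Q
AVC is increasing in Q, so minimum AVC is at Q -> 0+.
Min AVC = 74
The firm should shut down if P < 74.

74


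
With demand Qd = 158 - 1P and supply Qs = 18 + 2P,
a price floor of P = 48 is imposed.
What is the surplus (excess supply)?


At P = 48:
Qd = 158 - 1*48 = 110
Qs = 18 + 2*48 = 114
Surplus = Qs - Qd = 114 - 110 = 4

4


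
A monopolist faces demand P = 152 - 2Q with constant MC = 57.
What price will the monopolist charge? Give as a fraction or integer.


MR = 152 - 4Q
Set MR = MC: 152 - 4Q = 57
Q* = 95/4
Substitute into demand:
P* = 152 - 2*95/4 = 209/2

209/2


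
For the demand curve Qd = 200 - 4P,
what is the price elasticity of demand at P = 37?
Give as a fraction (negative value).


dQ/dP = -4
At P = 37: Q = 200 - 4*37 = 52
E = (dQ/dP)(P/Q) = (-4)(37/52) = -37/13

-37/13


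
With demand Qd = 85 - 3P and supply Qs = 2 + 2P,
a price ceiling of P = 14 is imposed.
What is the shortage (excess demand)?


At P = 14:
Qd = 85 - 3*14 = 43
Qs = 2 + 2*14 = 30
Shortage = Qd - Qs = 43 - 30 = 13

13


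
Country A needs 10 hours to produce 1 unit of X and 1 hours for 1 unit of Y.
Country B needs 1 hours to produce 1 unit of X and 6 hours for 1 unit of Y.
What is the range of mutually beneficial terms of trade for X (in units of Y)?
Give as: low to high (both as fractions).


Opportunity cost of X for Country A = hours_X / hours_Y = 10/1 = 10 units of Y
Opportunity cost of X for Country B = hours_X / hours_Y = 1/6 = 1/6 units of Y
Terms of trade must be between the two opportunity costs.
Range: 1/6 to 10

1/6 to 10


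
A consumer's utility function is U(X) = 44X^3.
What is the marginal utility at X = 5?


MU = dU/dX = 44*3*X^(3-1)
MU = 132*X^2
At X = 5:
MU = 132 * 5^2
MU = 132 * 25 = 3300

3300


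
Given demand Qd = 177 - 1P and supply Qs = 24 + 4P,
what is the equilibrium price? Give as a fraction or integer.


At equilibrium, Qd = Qs.
177 - 1P = 24 + 4P
177 - 24 = 1P + 4P
153 = 5P
P* = 153/5 = 153/5

153/5


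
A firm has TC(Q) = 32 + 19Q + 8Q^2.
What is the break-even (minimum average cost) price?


AC(Q) = 32/Q + 19 + 8Q
To minimize: dAC/dQ = -32/Q^2 + 8 = 0
Q^2 = 32/8 = 4
Q* = 2
Min AC = 32/2 + 19 + 8*2
Min AC = 16 + 19 + 16 = 51

51


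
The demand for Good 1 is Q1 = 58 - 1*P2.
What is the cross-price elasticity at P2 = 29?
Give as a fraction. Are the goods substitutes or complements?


dQ1/dP2 = -1
At P2 = 29: Q1 = 58 - 1*29 = 29
Exy = (dQ1/dP2)(P2/Q1) = -1 * 29 / 29 = -1
Since Exy < 0, the goods are complements.

-1 (complements)


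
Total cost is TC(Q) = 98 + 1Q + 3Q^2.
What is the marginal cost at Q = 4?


MC = dTC/dQ = 1 + 2*3*Q
At Q = 4:
MC = 1 + 6*4
MC = 1 + 24 = 25

25


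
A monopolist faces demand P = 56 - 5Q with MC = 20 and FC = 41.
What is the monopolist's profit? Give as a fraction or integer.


MR = MC: 56 - 10Q = 20
Q* = 18/5
P* = 56 - 5*18/5 = 38
Profit = (P* - MC)*Q* - FC
= (38 - 20)*18/5 - 41
= 18*18/5 - 41
= 324/5 - 41 = 119/5

119/5


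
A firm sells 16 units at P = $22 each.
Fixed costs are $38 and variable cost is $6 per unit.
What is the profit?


Total Revenue = P * Q = 22 * 16 = $352
Total Cost = FC + VC*Q = 38 + 6*16 = $134
Profit = TR - TC = 352 - 134 = $218

$218


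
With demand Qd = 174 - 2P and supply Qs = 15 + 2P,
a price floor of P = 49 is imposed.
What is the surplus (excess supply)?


At P = 49:
Qd = 174 - 2*49 = 76
Qs = 15 + 2*49 = 113
Surplus = Qs - Qd = 113 - 76 = 37

37


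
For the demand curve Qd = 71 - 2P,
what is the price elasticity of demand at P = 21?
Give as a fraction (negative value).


dQ/dP = -2
At P = 21: Q = 71 - 2*21 = 29
E = (dQ/dP)(P/Q) = (-2)(21/29) = -42/29

-42/29


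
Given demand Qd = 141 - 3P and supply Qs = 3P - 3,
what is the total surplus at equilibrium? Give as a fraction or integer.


Find equilibrium: 141 - 3P = 3P - 3
141 + 3 = 6P
P* = 144/6 = 24
Q* = 3*24 - 3 = 69
Inverse demand: P = 47 - Q/3, so P_max = 47
Inverse supply: P = 1 + Q/3, so P_min = 1
CS = (1/2) * 69 * (47 - 24) = 1587/2
PS = (1/2) * 69 * (24 - 1) = 1587/2
TS = CS + PS = 1587/2 + 1587/2 = 1587

1587


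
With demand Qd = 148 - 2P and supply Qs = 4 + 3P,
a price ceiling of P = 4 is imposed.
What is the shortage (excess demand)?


At P = 4:
Qd = 148 - 2*4 = 140
Qs = 4 + 3*4 = 16
Shortage = Qd - Qs = 140 - 16 = 124

124


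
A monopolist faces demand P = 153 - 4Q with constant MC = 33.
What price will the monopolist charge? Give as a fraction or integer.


MR = 153 - 8Q
Set MR = MC: 153 - 8Q = 33
Q* = 15
Substitute into demand:
P* = 153 - 4*15 = 93

93


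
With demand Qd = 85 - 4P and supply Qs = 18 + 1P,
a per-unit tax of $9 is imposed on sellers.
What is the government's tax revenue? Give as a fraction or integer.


With tax on sellers, new supply: Qs' = 18 + 1(P - 9)
= 9 + 1P
New equilibrium quantity:
Q_new = 121/5
Tax revenue = tax * Q_new = 9 * 121/5 = 1089/5

1089/5


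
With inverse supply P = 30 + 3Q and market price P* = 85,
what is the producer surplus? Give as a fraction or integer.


Minimum supply price (at Q=0): P_min = 30
Quantity supplied at P* = 85:
Q* = (85 - 30)/3 = 55/3
PS = (1/2) * Q* * (P* - P_min)
PS = (1/2) * 55/3 * (85 - 30)
PS = (1/2) * 55/3 * 55 = 3025/6

3025/6


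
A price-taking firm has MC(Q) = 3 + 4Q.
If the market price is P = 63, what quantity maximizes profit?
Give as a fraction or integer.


In perfect competition, profit is maximized where P = MC.
63 = 3 + 4Q
60 = 4Q
Q* = 60/4 = 15

15


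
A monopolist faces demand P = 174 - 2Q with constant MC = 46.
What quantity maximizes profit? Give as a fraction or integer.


TR = P*Q = (174 - 2Q)Q = 174Q - 2Q^2
MR = dTR/dQ = 174 - 4Q
Set MR = MC:
174 - 4Q = 46
128 = 4Q
Q* = 128/4 = 32

32


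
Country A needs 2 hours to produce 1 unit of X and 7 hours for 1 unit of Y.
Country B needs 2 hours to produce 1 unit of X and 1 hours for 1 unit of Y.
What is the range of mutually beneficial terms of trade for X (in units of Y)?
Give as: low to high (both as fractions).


Opportunity cost of X for Country A = hours_X / hours_Y = 2/7 = 2/7 units of Y
Opportunity cost of X for Country B = hours_X / hours_Y = 2/1 = 2 units of Y
Terms of trade must be between the two opportunity costs.
Range: 2/7 to 2

2/7 to 2


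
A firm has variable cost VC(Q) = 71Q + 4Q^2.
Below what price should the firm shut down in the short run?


AVC(Q) = VC(Q)/Q = 71 + 4Q
AVC is increasing in Q, so minimum AVC is at Q -> 0+.
Min AVC = 71
The firm should shut down if P < 71.

71


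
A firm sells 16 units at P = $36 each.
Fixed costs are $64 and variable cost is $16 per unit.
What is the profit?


Total Revenue = P * Q = 36 * 16 = $576
Total Cost = FC + VC*Q = 64 + 16*16 = $320
Profit = TR - TC = 576 - 320 = $256

$256


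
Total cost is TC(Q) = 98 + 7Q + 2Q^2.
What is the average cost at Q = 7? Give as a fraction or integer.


TC(7) = 98 + 7*7 + 2*7^2
TC(7) = 98 + 49 + 98 = 245
AC = TC/Q = 245/7 = 35

35


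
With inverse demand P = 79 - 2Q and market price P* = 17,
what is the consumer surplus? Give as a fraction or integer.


Maximum willingness to pay (at Q=0): P_max = 79
Quantity demanded at P* = 17:
Q* = (79 - 17)/2 = 31
CS = (1/2) * Q* * (P_max - P*)
CS = (1/2) * 31 * (79 - 17)
CS = (1/2) * 31 * 62 = 961

961


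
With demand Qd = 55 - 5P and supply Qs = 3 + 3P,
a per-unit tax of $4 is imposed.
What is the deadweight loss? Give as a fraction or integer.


Pre-tax equilibrium quantity: Q* = 45/2
Post-tax equilibrium quantity: Q_tax = 15
Reduction in quantity: Q* - Q_tax = 15/2
DWL = (1/2) * tax * (Q* - Q_tax)
DWL = (1/2) * 4 * 15/2 = 15

15


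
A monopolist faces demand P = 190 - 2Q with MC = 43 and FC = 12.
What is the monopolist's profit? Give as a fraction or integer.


MR = MC: 190 - 4Q = 43
Q* = 147/4
P* = 190 - 2*147/4 = 233/2
Profit = (P* - MC)*Q* - FC
= (233/2 - 43)*147/4 - 12
= 147/2*147/4 - 12
= 21609/8 - 12 = 21513/8

21513/8


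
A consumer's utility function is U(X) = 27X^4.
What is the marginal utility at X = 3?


MU = dU/dX = 27*4*X^(4-1)
MU = 108*X^3
At X = 3:
MU = 108 * 3^3
MU = 108 * 27 = 2916

2916


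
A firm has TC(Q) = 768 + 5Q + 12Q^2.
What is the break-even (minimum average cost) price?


AC(Q) = 768/Q + 5 + 12Q
To minimize: dAC/dQ = -768/Q^2 + 12 = 0
Q^2 = 768/12 = 64
Q* = 8
Min AC = 768/8 + 5 + 12*8
Min AC = 96 + 5 + 96 = 197

197


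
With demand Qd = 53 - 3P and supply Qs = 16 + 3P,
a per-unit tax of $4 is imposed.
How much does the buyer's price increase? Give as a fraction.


With a per-unit tax, the buyer's price increase depends on relative slopes.
Supply slope: d = 3, Demand slope: b = 3
Buyer's price increase = d * tax / (b + d)
= 3 * 4 / (3 + 3)
= 12 / 6 = 2

2


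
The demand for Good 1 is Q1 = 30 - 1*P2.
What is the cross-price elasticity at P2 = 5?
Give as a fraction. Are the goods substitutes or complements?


dQ1/dP2 = -1
At P2 = 5: Q1 = 30 - 1*5 = 25
Exy = (dQ1/dP2)(P2/Q1) = -1 * 5 / 25 = -1/5
Since Exy < 0, the goods are complements.

-1/5 (complements)


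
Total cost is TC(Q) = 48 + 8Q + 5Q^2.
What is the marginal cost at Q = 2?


MC = dTC/dQ = 8 + 2*5*Q
At Q = 2:
MC = 8 + 10*2
MC = 8 + 20 = 28

28


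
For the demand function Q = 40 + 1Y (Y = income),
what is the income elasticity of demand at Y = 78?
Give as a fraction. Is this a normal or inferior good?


dQ/dY = 1
At Y = 78: Q = 40 + 1*78 = 118
Ey = (dQ/dY)(Y/Q) = 1 * 78 / 118 = 39/59
Since Ey > 0, this is a normal good.

39/59 (normal good)


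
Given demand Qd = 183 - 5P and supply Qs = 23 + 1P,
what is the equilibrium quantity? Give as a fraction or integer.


First find equilibrium price:
183 - 5P = 23 + 1P
P* = 160/6 = 80/3
Then substitute into demand:
Q* = 183 - 5 * 80/3 = 149/3

149/3
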